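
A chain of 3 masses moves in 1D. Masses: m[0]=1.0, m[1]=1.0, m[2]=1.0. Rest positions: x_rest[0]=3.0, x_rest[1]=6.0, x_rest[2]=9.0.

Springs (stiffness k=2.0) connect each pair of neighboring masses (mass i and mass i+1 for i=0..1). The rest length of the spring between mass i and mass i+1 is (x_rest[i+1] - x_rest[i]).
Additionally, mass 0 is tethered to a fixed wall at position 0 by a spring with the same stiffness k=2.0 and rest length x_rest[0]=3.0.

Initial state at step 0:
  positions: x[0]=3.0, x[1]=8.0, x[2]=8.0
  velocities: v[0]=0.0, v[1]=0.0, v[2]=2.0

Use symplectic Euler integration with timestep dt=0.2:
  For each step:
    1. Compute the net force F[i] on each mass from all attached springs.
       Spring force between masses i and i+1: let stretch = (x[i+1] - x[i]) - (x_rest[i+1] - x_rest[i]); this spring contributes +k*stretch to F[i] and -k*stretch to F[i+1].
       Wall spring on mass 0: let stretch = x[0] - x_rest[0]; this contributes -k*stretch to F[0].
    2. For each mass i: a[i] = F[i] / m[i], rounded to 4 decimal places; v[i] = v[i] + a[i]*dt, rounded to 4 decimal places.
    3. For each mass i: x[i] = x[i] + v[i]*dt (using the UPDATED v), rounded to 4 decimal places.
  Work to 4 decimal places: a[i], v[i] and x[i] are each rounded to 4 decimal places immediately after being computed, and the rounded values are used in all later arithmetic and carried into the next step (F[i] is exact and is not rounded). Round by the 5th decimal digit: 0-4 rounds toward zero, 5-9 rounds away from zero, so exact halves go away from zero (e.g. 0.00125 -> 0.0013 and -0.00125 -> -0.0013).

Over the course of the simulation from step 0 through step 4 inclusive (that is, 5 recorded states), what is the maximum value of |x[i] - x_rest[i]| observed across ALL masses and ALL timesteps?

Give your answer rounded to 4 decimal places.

Answer: 2.0213

Derivation:
Step 0: x=[3.0000 8.0000 8.0000] v=[0.0000 0.0000 2.0000]
Step 1: x=[3.1600 7.6000 8.6400] v=[0.8000 -2.0000 3.2000]
Step 2: x=[3.4224 6.9280 9.4368] v=[1.3120 -3.3600 3.9840]
Step 3: x=[3.6915 6.1763 10.2729] v=[1.3453 -3.7587 4.1805]
Step 4: x=[3.8640 5.5535 11.0213] v=[0.8626 -3.1140 3.7419]
Max displacement = 2.0213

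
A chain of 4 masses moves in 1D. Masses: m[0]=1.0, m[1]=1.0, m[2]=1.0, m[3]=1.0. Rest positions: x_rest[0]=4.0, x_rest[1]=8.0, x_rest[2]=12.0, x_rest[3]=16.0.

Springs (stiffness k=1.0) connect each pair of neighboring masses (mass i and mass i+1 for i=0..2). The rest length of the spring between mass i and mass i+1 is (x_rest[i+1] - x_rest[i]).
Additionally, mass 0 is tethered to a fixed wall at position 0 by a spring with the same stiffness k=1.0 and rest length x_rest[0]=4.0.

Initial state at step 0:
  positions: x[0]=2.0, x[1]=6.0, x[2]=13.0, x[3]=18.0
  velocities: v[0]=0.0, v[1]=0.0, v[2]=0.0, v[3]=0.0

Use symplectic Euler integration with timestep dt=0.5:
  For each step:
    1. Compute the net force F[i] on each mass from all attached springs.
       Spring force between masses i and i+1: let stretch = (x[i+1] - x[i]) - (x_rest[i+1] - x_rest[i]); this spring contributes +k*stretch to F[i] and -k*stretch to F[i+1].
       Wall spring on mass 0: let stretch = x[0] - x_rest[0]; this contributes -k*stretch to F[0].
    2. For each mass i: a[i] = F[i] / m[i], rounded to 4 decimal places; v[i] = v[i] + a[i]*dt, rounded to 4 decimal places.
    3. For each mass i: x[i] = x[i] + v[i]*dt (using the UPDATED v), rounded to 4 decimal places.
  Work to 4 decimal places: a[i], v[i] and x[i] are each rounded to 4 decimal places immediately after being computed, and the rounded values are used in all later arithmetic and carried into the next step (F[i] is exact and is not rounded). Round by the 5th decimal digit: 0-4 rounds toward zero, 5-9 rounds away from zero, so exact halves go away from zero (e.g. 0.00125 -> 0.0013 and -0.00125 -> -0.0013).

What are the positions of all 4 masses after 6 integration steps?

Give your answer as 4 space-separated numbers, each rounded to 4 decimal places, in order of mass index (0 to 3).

Step 0: x=[2.0000 6.0000 13.0000 18.0000] v=[0.0000 0.0000 0.0000 0.0000]
Step 1: x=[2.5000 6.7500 12.5000 17.7500] v=[1.0000 1.5000 -1.0000 -0.5000]
Step 2: x=[3.4375 7.8750 11.8750 17.1875] v=[1.8750 2.2500 -1.2500 -1.1250]
Step 3: x=[4.6250 8.8907 11.5781 16.2969] v=[2.3750 2.0313 -0.5938 -1.7813]
Step 4: x=[5.7227 9.5118 11.7891 15.2266] v=[2.1954 1.2422 0.4219 -2.1407]
Step 5: x=[6.3370 9.7550 12.2901 14.2969] v=[1.2286 0.4863 1.0020 -1.8595]
Step 6: x=[6.2216 9.7775 12.6591 13.8655] v=[-0.2309 0.0449 0.7379 -0.8629]

Answer: 6.2216 9.7775 12.6591 13.8655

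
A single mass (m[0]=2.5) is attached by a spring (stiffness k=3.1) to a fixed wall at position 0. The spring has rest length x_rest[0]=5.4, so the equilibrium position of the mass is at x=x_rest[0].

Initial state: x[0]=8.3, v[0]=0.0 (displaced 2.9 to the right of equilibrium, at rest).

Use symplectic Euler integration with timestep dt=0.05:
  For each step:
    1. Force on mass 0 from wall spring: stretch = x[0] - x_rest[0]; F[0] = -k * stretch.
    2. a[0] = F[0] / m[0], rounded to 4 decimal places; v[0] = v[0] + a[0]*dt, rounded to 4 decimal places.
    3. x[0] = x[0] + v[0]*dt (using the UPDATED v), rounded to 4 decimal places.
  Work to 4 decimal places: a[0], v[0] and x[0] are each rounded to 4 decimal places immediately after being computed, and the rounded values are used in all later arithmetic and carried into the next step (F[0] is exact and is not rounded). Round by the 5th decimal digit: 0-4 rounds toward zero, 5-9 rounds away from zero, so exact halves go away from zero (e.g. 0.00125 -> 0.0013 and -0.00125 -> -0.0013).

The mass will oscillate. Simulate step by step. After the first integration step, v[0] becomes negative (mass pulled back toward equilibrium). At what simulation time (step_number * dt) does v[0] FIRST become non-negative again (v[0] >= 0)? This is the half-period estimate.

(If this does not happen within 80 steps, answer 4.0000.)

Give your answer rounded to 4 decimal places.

Step 0: x=[8.3000] v=[0.0000]
Step 1: x=[8.2910] v=[-0.1798]
Step 2: x=[8.2731] v=[-0.3590]
Step 3: x=[8.2462] v=[-0.5371]
Step 4: x=[8.2105] v=[-0.7136]
Step 5: x=[8.1661] v=[-0.8879]
Step 6: x=[8.1131] v=[-1.0594]
Step 7: x=[8.0517] v=[-1.2276]
Step 8: x=[7.9821] v=[-1.3920]
Step 9: x=[7.9045] v=[-1.5521]
Step 10: x=[7.8191] v=[-1.7074]
Step 11: x=[7.7262] v=[-1.8574]
Step 12: x=[7.6261] v=[-2.0016]
Step 13: x=[7.5191] v=[-2.1396]
Step 14: x=[7.4056] v=[-2.2710]
Step 15: x=[7.2858] v=[-2.3953]
Step 16: x=[7.1602] v=[-2.5122]
Step 17: x=[7.0291] v=[-2.6213]
Step 18: x=[6.8930] v=[-2.7223]
Step 19: x=[6.7523] v=[-2.8149]
Step 20: x=[6.6074] v=[-2.8987]
Step 21: x=[6.4587] v=[-2.9736]
Step 22: x=[6.3067] v=[-3.0392]
Step 23: x=[6.1519] v=[-3.0954]
Step 24: x=[5.9948] v=[-3.1420]
Step 25: x=[5.8359] v=[-3.1789]
Step 26: x=[5.6756] v=[-3.2059]
Step 27: x=[5.5145] v=[-3.2230]
Step 28: x=[5.3530] v=[-3.2301]
Step 29: x=[5.1916] v=[-3.2272]
Step 30: x=[5.0309] v=[-3.2143]
Step 31: x=[4.8713] v=[-3.1914]
Step 32: x=[4.7134] v=[-3.1586]
Step 33: x=[4.5576] v=[-3.1160]
Step 34: x=[4.4044] v=[-3.0638]
Step 35: x=[4.2543] v=[-3.0021]
Step 36: x=[4.1077] v=[-2.9311]
Step 37: x=[3.9652] v=[-2.8510]
Step 38: x=[3.8271] v=[-2.7620]
Step 39: x=[3.6939] v=[-2.6645]
Step 40: x=[3.5660] v=[-2.5587]
Step 41: x=[3.4438] v=[-2.4450]
Step 42: x=[3.3276] v=[-2.3237]
Step 43: x=[3.2178] v=[-2.1952]
Step 44: x=[3.1148] v=[-2.0599]
Step 45: x=[3.0189] v=[-1.9182]
Step 46: x=[2.9304] v=[-1.7706]
Step 47: x=[2.8495] v=[-1.6175]
Step 48: x=[2.7765] v=[-1.4594]
Step 49: x=[2.7117] v=[-1.2967]
Step 50: x=[2.6552] v=[-1.1300]
Step 51: x=[2.6072] v=[-0.9598]
Step 52: x=[2.5679] v=[-0.7866]
Step 53: x=[2.5374] v=[-0.6110]
Step 54: x=[2.5157] v=[-0.4335]
Step 55: x=[2.5030] v=[-0.2547]
Step 56: x=[2.4992] v=[-0.0751]
Step 57: x=[2.5044] v=[0.1048]
First v>=0 after going negative at step 57, time=2.8500

Answer: 2.8500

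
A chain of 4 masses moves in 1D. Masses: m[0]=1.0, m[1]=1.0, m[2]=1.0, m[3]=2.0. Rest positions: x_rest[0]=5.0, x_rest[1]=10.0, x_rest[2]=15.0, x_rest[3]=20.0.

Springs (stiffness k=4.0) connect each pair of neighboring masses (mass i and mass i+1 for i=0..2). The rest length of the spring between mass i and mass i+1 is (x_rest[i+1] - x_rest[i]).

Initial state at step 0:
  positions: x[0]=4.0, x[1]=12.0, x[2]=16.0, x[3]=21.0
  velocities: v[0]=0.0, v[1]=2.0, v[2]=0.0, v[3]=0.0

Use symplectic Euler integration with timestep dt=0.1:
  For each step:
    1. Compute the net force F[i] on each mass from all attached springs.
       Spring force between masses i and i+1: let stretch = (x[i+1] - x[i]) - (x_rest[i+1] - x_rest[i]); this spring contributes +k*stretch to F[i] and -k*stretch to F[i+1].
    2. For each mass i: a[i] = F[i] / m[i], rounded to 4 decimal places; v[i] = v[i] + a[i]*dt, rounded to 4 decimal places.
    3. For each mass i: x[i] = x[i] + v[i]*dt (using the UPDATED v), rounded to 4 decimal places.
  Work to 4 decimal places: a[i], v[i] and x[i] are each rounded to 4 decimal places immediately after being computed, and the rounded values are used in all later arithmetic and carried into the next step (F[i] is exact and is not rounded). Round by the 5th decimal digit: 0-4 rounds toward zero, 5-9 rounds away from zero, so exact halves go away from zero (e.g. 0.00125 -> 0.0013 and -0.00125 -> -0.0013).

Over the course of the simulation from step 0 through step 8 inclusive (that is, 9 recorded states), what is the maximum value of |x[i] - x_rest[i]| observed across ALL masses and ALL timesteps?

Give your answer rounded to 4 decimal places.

Answer: 2.0400

Derivation:
Step 0: x=[4.0000 12.0000 16.0000 21.0000] v=[0.0000 2.0000 0.0000 0.0000]
Step 1: x=[4.1200 12.0400 16.0400 21.0000] v=[1.2000 0.4000 0.4000 0.0000]
Step 2: x=[4.3568 11.9232 16.1184 21.0008] v=[2.3680 -1.1680 0.7840 0.0080]
Step 3: x=[4.6963 11.6716 16.2243 21.0040] v=[3.3946 -2.5165 1.0589 0.0315]
Step 4: x=[5.1148 11.3231 16.3393 21.0116] v=[4.1847 -3.4855 1.1497 0.0756]
Step 5: x=[5.5816 10.9269 16.4405 21.0257] v=[4.6680 -3.9623 1.0121 0.1411]
Step 6: x=[6.0622 10.5374 16.5046 21.0481] v=[4.8061 -3.8950 0.6407 0.2241]
Step 7: x=[6.5218 10.2076 16.5117 21.0796] v=[4.5962 -3.2982 0.0712 0.3154]
Step 8: x=[6.9289 9.9825 16.4494 21.1198] v=[4.0705 -2.2509 -0.6233 0.4018]
Max displacement = 2.0400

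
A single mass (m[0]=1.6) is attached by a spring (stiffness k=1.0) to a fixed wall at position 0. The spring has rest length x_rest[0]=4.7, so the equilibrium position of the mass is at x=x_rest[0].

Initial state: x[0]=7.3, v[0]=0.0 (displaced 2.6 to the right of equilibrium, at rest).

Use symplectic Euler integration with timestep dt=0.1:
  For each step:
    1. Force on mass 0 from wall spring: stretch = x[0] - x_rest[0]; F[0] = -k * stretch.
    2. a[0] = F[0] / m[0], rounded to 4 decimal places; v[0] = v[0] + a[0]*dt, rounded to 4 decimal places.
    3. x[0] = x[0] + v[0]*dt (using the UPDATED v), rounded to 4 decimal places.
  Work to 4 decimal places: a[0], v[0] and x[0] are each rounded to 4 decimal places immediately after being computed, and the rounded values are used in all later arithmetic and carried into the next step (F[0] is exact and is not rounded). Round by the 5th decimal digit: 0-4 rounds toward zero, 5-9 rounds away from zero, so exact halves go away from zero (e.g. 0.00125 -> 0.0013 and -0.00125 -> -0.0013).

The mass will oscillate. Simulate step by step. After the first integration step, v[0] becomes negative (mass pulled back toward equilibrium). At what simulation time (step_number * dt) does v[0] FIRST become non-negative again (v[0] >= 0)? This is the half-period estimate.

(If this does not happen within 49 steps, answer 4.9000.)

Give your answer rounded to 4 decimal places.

Answer: 4.0000

Derivation:
Step 0: x=[7.3000] v=[0.0000]
Step 1: x=[7.2838] v=[-0.1625]
Step 2: x=[7.2514] v=[-0.3240]
Step 3: x=[7.2031] v=[-0.4835]
Step 4: x=[7.1391] v=[-0.6399]
Step 5: x=[7.0599] v=[-0.7923]
Step 6: x=[6.9659] v=[-0.9398]
Step 7: x=[6.8578] v=[-1.0814]
Step 8: x=[6.7362] v=[-1.2163]
Step 9: x=[6.6018] v=[-1.3436]
Step 10: x=[6.4556] v=[-1.4625]
Step 11: x=[6.2984] v=[-1.5722]
Step 12: x=[6.1312] v=[-1.6721]
Step 13: x=[5.9550] v=[-1.7616]
Step 14: x=[5.7710] v=[-1.8400]
Step 15: x=[5.5803] v=[-1.9069]
Step 16: x=[5.3841] v=[-1.9619]
Step 17: x=[5.1836] v=[-2.0047]
Step 18: x=[4.9801] v=[-2.0349]
Step 19: x=[4.7749] v=[-2.0524]
Step 20: x=[4.5692] v=[-2.0571]
Step 21: x=[4.3643] v=[-2.0489]
Step 22: x=[4.1615] v=[-2.0279]
Step 23: x=[3.9621] v=[-1.9942]
Step 24: x=[3.7673] v=[-1.9481]
Step 25: x=[3.5783] v=[-1.8898]
Step 26: x=[3.3963] v=[-1.8197]
Step 27: x=[3.2225] v=[-1.7382]
Step 28: x=[3.0579] v=[-1.6459]
Step 29: x=[2.9036] v=[-1.5433]
Step 30: x=[2.7605] v=[-1.4310]
Step 31: x=[2.6295] v=[-1.3098]
Step 32: x=[2.5115] v=[-1.1804]
Step 33: x=[2.4071] v=[-1.0436]
Step 34: x=[2.3171] v=[-0.9003]
Step 35: x=[2.2420] v=[-0.7514]
Step 36: x=[2.1822] v=[-0.5978]
Step 37: x=[2.1382] v=[-0.4404]
Step 38: x=[2.1102] v=[-0.2803]
Step 39: x=[2.0984] v=[-0.1184]
Step 40: x=[2.1028] v=[0.0442]
First v>=0 after going negative at step 40, time=4.0000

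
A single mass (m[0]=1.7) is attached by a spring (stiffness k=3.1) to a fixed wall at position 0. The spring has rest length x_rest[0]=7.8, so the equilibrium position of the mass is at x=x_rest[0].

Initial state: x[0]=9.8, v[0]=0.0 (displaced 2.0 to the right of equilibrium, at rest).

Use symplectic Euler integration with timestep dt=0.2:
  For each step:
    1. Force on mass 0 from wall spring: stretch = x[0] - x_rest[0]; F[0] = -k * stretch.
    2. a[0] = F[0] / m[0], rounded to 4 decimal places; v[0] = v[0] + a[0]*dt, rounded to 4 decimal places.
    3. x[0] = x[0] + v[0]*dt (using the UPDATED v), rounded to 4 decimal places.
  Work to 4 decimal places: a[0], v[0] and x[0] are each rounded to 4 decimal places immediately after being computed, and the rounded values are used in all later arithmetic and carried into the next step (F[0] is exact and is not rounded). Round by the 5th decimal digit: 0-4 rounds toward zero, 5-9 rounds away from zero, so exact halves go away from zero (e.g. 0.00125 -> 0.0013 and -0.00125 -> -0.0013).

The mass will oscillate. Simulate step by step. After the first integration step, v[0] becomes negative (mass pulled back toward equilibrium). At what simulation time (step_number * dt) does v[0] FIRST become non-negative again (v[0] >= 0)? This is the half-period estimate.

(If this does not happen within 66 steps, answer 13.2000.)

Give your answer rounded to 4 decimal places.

Step 0: x=[9.8000] v=[0.0000]
Step 1: x=[9.6541] v=[-0.7294]
Step 2: x=[9.3730] v=[-1.4056]
Step 3: x=[8.9771] v=[-1.9793]
Step 4: x=[8.4954] v=[-2.4086]
Step 5: x=[7.9630] v=[-2.6622]
Step 6: x=[7.4187] v=[-2.7216]
Step 7: x=[6.9022] v=[-2.5825]
Step 8: x=[6.4512] v=[-2.2551]
Step 9: x=[6.0986] v=[-1.7632]
Step 10: x=[5.8701] v=[-1.1427]
Step 11: x=[5.7823] v=[-0.4389]
Step 12: x=[5.8417] v=[0.2970]
First v>=0 after going negative at step 12, time=2.4000

Answer: 2.4000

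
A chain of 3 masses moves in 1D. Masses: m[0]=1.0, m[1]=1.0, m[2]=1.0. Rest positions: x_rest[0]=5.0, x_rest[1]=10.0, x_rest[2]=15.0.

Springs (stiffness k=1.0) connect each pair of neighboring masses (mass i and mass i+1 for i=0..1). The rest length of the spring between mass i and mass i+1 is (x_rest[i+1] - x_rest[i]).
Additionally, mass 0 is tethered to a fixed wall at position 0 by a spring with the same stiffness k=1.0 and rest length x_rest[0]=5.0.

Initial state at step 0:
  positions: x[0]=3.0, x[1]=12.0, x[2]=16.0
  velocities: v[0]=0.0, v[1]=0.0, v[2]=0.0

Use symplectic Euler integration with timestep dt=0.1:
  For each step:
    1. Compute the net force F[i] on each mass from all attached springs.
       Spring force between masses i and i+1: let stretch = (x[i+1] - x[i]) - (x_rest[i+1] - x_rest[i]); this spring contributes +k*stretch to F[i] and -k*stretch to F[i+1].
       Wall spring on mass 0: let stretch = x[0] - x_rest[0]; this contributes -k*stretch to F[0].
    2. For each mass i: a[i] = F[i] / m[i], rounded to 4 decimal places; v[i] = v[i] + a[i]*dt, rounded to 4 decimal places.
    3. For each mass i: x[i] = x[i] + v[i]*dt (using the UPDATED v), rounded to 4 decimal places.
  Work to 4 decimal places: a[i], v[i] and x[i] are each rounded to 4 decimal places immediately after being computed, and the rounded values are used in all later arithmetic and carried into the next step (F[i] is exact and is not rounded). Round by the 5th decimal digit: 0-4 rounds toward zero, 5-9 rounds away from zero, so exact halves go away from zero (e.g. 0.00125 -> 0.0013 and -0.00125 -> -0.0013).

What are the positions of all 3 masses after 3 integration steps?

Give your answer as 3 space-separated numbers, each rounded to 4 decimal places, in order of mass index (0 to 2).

Answer: 3.3516 11.7084 16.0570

Derivation:
Step 0: x=[3.0000 12.0000 16.0000] v=[0.0000 0.0000 0.0000]
Step 1: x=[3.0600 11.9500 16.0100] v=[0.6000 -0.5000 0.1000]
Step 2: x=[3.1783 11.8517 16.0294] v=[1.1830 -0.9830 0.1940]
Step 3: x=[3.3516 11.7084 16.0570] v=[1.7325 -1.4326 0.2762]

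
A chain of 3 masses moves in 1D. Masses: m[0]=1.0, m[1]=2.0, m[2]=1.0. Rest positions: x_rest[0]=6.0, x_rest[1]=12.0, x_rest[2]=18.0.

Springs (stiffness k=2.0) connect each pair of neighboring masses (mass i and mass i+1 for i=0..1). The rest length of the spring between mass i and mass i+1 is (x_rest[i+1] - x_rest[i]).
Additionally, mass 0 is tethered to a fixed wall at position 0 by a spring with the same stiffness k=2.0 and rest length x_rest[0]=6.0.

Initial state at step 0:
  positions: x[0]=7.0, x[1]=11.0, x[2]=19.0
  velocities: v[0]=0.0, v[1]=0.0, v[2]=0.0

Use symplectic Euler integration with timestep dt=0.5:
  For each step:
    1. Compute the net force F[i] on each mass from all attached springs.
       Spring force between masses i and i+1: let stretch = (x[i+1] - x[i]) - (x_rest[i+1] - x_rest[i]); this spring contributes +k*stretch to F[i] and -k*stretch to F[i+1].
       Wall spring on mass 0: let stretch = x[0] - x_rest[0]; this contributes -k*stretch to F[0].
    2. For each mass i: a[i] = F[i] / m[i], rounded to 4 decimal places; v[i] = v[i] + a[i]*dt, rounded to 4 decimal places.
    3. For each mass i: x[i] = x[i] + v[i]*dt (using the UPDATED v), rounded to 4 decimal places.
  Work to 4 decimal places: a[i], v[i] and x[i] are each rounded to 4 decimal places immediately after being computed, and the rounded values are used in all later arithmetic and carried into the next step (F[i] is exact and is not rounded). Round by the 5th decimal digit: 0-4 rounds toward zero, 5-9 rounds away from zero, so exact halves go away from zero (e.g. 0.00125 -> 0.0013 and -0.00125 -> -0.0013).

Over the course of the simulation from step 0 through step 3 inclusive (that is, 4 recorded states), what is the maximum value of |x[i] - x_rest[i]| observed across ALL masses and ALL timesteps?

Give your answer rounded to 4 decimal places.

Step 0: x=[7.0000 11.0000 19.0000] v=[0.0000 0.0000 0.0000]
Step 1: x=[5.5000 12.0000 18.0000] v=[-3.0000 2.0000 -2.0000]
Step 2: x=[4.5000 12.8750 17.0000] v=[-2.0000 1.7500 -2.0000]
Step 3: x=[5.4375 12.6875 16.9375] v=[1.8750 -0.3750 -0.1250]
Max displacement = 1.5000

Answer: 1.5000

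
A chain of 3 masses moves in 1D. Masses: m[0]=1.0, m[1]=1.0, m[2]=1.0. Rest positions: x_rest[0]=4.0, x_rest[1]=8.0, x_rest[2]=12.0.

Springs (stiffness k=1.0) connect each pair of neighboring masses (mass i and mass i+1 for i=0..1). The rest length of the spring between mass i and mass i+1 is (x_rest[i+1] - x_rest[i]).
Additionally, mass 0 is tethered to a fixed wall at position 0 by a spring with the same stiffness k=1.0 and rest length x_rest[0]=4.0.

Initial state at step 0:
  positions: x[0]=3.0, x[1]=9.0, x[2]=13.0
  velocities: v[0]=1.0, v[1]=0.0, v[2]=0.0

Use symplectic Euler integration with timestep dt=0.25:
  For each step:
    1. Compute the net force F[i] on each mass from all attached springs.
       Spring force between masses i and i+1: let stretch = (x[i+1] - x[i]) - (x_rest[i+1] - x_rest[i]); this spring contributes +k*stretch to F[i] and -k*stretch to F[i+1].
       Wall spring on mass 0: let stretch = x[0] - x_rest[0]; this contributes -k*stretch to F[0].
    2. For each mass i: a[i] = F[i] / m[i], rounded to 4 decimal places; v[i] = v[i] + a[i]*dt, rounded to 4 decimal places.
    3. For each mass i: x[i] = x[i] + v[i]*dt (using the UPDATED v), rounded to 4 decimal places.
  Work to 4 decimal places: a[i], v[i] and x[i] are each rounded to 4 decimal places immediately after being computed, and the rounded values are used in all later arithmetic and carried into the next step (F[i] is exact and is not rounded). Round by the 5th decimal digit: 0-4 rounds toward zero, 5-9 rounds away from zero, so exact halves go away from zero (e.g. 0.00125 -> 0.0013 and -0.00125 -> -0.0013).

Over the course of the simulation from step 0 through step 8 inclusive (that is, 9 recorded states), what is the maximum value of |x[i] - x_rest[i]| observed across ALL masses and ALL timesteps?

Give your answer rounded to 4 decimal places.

Answer: 1.8499

Derivation:
Step 0: x=[3.0000 9.0000 13.0000] v=[1.0000 0.0000 0.0000]
Step 1: x=[3.4375 8.8750 13.0000] v=[1.7500 -0.5000 0.0000]
Step 2: x=[4.0000 8.6680 12.9922] v=[2.2500 -0.8281 -0.0313]
Step 3: x=[4.6043 8.4395 12.9641] v=[2.4170 -0.9141 -0.1124]
Step 4: x=[5.1605 8.2541 12.9032] v=[2.2247 -0.7418 -0.2436]
Step 5: x=[5.5875 8.1659 12.8017] v=[1.7080 -0.3529 -0.4059]
Step 6: x=[5.8264 8.2063 12.6605] v=[0.9557 0.1615 -0.5649]
Step 7: x=[5.8499 8.3763 12.4909] v=[0.0941 0.6801 -0.6785]
Step 8: x=[5.6657 8.6456 12.3141] v=[-0.7368 1.0772 -0.7072]
Max displacement = 1.8499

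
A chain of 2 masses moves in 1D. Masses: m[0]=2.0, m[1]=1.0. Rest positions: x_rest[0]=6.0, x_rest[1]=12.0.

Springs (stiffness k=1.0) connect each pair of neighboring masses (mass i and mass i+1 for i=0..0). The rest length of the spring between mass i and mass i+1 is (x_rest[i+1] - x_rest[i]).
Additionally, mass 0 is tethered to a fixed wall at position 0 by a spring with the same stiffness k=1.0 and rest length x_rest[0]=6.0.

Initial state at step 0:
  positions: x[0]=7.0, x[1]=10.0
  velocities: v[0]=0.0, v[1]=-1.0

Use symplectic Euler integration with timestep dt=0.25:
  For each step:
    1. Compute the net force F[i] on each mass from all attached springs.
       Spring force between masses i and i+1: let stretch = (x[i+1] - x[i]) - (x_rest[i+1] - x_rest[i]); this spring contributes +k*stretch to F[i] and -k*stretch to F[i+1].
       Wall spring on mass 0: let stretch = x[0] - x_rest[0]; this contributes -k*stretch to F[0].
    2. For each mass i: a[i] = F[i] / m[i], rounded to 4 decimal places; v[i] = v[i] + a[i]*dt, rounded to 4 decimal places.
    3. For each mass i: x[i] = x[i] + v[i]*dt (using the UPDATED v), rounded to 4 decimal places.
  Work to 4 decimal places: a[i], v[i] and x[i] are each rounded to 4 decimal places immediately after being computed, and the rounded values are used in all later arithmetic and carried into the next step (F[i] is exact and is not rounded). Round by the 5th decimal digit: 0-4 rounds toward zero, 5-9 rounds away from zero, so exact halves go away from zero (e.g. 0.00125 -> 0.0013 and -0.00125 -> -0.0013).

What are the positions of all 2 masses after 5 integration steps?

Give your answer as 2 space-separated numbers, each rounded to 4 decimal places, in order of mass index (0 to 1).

Answer: 5.4274 11.2181

Derivation:
Step 0: x=[7.0000 10.0000] v=[0.0000 -1.0000]
Step 1: x=[6.8750 9.9375] v=[-0.5000 -0.2500]
Step 2: x=[6.6309 10.0586] v=[-0.9766 0.4844]
Step 3: x=[6.2867 10.3405] v=[-1.3770 1.1275]
Step 4: x=[5.8727 10.7440] v=[-1.6561 1.6141]
Step 5: x=[5.4274 11.2181] v=[-1.7813 1.8963]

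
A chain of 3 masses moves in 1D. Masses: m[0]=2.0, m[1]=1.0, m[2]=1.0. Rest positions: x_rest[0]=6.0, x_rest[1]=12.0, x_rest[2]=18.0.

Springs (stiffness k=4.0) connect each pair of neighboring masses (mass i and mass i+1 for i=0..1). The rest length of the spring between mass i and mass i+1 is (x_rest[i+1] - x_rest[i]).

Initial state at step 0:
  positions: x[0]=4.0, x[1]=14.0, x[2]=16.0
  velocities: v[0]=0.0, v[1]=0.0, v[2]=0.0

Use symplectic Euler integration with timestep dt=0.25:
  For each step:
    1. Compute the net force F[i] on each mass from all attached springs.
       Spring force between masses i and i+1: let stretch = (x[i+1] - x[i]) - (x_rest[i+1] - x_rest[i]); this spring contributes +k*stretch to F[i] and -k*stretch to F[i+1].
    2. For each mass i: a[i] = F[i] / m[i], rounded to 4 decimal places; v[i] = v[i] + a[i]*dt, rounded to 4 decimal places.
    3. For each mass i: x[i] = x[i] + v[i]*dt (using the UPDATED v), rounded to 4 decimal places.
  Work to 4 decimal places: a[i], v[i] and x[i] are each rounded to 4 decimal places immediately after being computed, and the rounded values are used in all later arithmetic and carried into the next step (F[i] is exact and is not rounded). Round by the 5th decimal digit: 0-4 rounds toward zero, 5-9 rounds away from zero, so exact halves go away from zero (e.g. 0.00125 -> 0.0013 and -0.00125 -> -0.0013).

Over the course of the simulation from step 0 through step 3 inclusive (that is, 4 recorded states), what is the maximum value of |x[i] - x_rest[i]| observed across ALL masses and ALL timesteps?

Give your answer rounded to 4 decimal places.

Step 0: x=[4.0000 14.0000 16.0000] v=[0.0000 0.0000 0.0000]
Step 1: x=[4.5000 12.0000 17.0000] v=[2.0000 -8.0000 4.0000]
Step 2: x=[5.1875 9.3750 18.2500] v=[2.7500 -10.5000 5.0000]
Step 3: x=[5.6485 7.9219 18.7813] v=[1.8438 -5.8125 2.1250]
Max displacement = 4.0781

Answer: 4.0781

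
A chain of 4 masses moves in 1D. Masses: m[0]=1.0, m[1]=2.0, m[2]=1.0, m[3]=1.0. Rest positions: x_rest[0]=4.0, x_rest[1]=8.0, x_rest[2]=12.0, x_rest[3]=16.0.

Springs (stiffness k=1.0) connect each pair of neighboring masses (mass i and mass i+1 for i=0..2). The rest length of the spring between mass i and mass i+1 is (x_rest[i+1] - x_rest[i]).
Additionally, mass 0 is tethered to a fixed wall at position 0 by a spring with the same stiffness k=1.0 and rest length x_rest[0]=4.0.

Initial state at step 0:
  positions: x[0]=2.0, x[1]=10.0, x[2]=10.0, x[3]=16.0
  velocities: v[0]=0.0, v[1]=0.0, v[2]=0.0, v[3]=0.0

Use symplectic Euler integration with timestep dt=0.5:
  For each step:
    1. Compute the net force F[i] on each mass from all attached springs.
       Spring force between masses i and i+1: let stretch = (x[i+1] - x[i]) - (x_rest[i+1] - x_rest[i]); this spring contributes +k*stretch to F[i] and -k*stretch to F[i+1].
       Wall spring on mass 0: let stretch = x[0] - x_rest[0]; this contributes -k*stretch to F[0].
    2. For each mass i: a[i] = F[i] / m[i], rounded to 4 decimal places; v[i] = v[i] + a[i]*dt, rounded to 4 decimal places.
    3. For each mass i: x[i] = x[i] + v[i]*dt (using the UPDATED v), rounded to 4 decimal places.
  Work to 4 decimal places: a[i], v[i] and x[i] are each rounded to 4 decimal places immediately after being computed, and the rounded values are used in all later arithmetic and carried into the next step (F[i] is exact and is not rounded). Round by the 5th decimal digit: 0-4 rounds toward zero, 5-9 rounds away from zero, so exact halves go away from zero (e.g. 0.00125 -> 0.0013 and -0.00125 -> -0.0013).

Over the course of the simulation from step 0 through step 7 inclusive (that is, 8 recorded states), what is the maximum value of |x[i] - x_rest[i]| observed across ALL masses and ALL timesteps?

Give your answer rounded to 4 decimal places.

Step 0: x=[2.0000 10.0000 10.0000 16.0000] v=[0.0000 0.0000 0.0000 0.0000]
Step 1: x=[3.5000 9.0000 11.5000 15.5000] v=[3.0000 -2.0000 3.0000 -1.0000]
Step 2: x=[5.5000 7.6250 13.3750 15.0000] v=[4.0000 -2.7500 3.7500 -1.0000]
Step 3: x=[6.6563 6.7031 14.2188 15.0938] v=[2.3125 -1.8438 1.6875 0.1875]
Step 4: x=[6.1602 6.7149 13.4024 15.9688] v=[-0.9923 0.0235 -1.6329 1.7500]
Step 5: x=[4.2627 7.4933 11.5557 17.2022] v=[-3.7951 1.5567 -3.6935 2.4668]
Step 6: x=[2.1071 8.3757 10.1050 18.0240] v=[-4.3112 1.7647 -2.9015 1.6436]
Step 7: x=[0.9919 8.6907 10.2017 17.8661] v=[-2.2305 0.6299 0.1934 -0.3159]
Max displacement = 3.0081

Answer: 3.0081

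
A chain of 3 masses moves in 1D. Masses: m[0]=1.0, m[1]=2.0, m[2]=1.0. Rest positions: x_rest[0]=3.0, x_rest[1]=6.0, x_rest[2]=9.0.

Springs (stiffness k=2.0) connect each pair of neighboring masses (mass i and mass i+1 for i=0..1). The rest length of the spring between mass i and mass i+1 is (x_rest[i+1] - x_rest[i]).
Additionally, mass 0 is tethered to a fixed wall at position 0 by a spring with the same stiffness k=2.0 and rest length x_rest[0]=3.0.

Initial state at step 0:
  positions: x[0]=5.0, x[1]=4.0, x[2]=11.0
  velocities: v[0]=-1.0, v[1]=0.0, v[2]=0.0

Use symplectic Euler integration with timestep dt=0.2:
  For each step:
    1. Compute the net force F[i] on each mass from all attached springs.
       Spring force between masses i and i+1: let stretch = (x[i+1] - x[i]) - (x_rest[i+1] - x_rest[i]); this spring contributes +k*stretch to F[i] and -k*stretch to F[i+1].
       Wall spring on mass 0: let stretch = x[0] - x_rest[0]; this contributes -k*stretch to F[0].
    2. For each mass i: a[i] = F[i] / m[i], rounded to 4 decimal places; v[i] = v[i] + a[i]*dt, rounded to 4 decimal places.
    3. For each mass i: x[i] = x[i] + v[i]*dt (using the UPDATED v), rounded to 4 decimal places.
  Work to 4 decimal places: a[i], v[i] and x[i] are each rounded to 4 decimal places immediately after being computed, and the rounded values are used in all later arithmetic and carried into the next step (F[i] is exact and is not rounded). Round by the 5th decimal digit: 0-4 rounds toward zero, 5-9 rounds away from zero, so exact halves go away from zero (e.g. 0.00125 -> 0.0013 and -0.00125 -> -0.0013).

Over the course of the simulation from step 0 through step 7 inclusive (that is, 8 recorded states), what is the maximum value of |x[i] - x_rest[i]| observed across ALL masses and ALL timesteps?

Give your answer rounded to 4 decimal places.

Answer: 2.8605

Derivation:
Step 0: x=[5.0000 4.0000 11.0000] v=[-1.0000 0.0000 0.0000]
Step 1: x=[4.3200 4.3200 10.6800] v=[-3.4000 1.6000 -1.6000]
Step 2: x=[3.2944 4.8944 10.0912] v=[-5.1280 2.8720 -2.9440]
Step 3: x=[2.1332 5.6127 9.3267] v=[-5.8058 3.5914 -3.8227]
Step 4: x=[1.0797 6.3404 8.5050] v=[-5.2673 3.6383 -4.1083]
Step 5: x=[0.3607 6.9442 7.7502] v=[-3.5949 3.0191 -3.7741]
Step 6: x=[0.1395 7.3169 7.1709] v=[-1.1058 1.8636 -2.8965]
Step 7: x=[0.4814 7.3967 6.8433] v=[1.7094 0.3989 -1.6381]
Max displacement = 2.8605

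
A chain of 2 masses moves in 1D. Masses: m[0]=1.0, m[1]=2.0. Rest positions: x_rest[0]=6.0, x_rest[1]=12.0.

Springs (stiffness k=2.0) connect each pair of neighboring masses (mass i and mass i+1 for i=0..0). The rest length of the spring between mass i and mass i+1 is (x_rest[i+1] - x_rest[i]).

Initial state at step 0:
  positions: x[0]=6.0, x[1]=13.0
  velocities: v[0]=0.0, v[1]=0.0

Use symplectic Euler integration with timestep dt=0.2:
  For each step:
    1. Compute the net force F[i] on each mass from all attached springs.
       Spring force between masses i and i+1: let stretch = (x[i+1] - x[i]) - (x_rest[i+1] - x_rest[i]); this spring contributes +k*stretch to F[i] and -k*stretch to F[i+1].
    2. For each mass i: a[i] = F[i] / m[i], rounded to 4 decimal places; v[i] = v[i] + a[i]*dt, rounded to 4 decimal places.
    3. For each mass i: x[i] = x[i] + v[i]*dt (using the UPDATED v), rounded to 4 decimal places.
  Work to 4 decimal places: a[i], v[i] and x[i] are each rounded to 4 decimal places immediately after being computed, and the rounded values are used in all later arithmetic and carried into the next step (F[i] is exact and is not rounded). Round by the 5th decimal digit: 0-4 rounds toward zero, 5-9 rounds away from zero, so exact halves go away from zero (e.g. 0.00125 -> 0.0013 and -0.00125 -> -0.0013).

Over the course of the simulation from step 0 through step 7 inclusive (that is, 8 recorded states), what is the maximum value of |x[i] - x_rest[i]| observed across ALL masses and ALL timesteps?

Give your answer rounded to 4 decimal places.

Step 0: x=[6.0000 13.0000] v=[0.0000 0.0000]
Step 1: x=[6.0800 12.9600] v=[0.4000 -0.2000]
Step 2: x=[6.2304 12.8848] v=[0.7520 -0.3760]
Step 3: x=[6.4332 12.7834] v=[1.0138 -0.5069]
Step 4: x=[6.6640 12.6680] v=[1.1539 -0.5769]
Step 5: x=[6.8951 12.5525] v=[1.1555 -0.5777]
Step 6: x=[7.0988 12.4507] v=[1.0185 -0.5092]
Step 7: x=[7.2507 12.3748] v=[0.7593 -0.3796]
Max displacement = 1.2507

Answer: 1.2507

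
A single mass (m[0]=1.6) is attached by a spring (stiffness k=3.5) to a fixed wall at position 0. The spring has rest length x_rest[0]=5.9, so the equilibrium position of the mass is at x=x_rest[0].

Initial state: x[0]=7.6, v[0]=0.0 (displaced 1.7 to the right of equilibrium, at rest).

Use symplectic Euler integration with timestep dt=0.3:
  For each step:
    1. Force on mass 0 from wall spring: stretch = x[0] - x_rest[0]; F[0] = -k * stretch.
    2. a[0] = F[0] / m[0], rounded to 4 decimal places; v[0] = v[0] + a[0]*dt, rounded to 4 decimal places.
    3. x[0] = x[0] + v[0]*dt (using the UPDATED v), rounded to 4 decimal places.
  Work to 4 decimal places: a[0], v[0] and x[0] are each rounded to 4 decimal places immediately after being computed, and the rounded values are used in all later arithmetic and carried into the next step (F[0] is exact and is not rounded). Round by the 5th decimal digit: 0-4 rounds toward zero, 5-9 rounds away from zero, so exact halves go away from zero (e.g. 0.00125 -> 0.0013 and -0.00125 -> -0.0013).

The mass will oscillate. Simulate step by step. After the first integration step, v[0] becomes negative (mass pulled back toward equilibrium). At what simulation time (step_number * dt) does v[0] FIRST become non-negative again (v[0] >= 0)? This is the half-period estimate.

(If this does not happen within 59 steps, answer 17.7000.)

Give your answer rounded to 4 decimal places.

Answer: 2.4000

Derivation:
Step 0: x=[7.6000] v=[0.0000]
Step 1: x=[7.2653] v=[-1.1156]
Step 2: x=[6.6618] v=[-2.0116]
Step 3: x=[5.9084] v=[-2.5115]
Step 4: x=[5.1533] v=[-2.5170]
Step 5: x=[4.5452] v=[-2.0270]
Step 6: x=[4.2038] v=[-1.1379]
Step 7: x=[4.1964] v=[-0.0248]
Step 8: x=[4.5244] v=[1.0932]
First v>=0 after going negative at step 8, time=2.4000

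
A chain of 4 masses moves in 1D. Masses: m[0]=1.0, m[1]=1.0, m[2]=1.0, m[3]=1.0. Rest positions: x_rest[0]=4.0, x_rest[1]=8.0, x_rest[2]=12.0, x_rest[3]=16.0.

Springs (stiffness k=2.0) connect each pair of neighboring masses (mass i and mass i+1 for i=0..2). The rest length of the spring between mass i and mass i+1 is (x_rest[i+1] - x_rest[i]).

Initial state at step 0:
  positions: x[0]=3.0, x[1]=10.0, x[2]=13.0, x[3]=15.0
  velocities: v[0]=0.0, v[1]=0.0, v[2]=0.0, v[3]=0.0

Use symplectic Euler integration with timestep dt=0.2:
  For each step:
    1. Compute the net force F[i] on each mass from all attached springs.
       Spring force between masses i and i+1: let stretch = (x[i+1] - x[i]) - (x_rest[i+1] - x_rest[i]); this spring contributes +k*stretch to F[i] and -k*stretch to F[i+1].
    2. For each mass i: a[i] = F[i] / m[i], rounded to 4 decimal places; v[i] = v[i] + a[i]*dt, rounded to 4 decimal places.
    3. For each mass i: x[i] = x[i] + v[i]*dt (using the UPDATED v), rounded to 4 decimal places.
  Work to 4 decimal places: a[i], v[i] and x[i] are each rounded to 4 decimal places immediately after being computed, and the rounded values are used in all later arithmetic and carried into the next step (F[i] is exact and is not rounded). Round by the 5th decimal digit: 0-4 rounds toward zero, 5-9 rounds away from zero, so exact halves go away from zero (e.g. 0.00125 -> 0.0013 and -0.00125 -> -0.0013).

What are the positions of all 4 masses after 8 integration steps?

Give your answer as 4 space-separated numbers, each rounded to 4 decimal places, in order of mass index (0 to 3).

Answer: 5.4673 6.9090 11.1399 17.4838

Derivation:
Step 0: x=[3.0000 10.0000 13.0000 15.0000] v=[0.0000 0.0000 0.0000 0.0000]
Step 1: x=[3.2400 9.6800 12.9200 15.1600] v=[1.2000 -1.6000 -0.4000 0.8000]
Step 2: x=[3.6752 9.1040 12.7600 15.4608] v=[2.1760 -2.8800 -0.8000 1.5040]
Step 3: x=[4.2247 8.3862 12.5236 15.8655] v=[2.7475 -3.5891 -1.1821 2.0237]
Step 4: x=[4.7871 7.6665 12.2235 16.3229] v=[2.8121 -3.5987 -1.5003 2.2869]
Step 5: x=[5.2599 7.0810 11.8868 16.7723] v=[2.3639 -2.9277 -1.6833 2.2471]
Step 6: x=[5.5584 6.7342 11.5565 17.1509] v=[1.4923 -1.7338 -1.6514 1.8929]
Step 7: x=[5.6309 6.6792 11.2880 17.4019] v=[0.3626 -0.2752 -1.3426 1.2551]
Step 8: x=[5.4673 6.9090 11.1399 17.4838] v=[-0.8181 1.1490 -0.7406 0.4095]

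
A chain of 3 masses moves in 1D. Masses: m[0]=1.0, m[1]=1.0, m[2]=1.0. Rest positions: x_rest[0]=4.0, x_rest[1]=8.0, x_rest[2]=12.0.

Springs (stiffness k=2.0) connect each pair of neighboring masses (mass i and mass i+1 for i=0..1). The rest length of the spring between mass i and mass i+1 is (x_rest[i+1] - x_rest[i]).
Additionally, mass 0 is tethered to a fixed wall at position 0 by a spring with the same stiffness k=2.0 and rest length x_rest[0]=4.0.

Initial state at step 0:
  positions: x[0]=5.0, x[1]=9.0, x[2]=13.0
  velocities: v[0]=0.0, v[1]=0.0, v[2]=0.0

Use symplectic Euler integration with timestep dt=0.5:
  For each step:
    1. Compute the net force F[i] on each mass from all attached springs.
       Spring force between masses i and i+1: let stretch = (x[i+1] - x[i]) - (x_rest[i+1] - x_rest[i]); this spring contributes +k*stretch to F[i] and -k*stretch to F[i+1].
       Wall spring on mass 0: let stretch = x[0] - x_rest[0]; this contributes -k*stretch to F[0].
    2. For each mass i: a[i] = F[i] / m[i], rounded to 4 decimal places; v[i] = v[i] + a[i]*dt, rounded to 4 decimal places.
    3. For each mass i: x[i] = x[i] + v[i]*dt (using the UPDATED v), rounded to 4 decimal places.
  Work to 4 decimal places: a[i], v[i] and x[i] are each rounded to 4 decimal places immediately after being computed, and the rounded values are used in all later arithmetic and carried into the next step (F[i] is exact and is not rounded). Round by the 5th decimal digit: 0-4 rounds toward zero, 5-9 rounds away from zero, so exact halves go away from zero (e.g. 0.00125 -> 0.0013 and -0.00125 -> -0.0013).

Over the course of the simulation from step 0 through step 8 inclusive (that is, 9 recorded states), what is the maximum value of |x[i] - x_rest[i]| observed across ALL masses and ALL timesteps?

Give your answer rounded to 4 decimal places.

Step 0: x=[5.0000 9.0000 13.0000] v=[0.0000 0.0000 0.0000]
Step 1: x=[4.5000 9.0000 13.0000] v=[-1.0000 0.0000 0.0000]
Step 2: x=[4.0000 8.7500 13.0000] v=[-1.0000 -0.5000 0.0000]
Step 3: x=[3.8750 8.2500 12.8750] v=[-0.2500 -1.0000 -0.2500]
Step 4: x=[4.0000 7.8750 12.4375] v=[0.2500 -0.7500 -0.8750]
Step 5: x=[4.0625 7.8438 11.7188] v=[0.1250 -0.0625 -1.4375]
Step 6: x=[3.9844 7.8594 11.0626] v=[-0.1562 0.0312 -1.3125]
Step 7: x=[3.8516 7.5391 10.8048] v=[-0.2656 -0.6406 -0.5157]
Step 8: x=[3.6368 7.0079 10.9141] v=[-0.4297 -1.0624 0.2186]
Max displacement = 1.1952

Answer: 1.1952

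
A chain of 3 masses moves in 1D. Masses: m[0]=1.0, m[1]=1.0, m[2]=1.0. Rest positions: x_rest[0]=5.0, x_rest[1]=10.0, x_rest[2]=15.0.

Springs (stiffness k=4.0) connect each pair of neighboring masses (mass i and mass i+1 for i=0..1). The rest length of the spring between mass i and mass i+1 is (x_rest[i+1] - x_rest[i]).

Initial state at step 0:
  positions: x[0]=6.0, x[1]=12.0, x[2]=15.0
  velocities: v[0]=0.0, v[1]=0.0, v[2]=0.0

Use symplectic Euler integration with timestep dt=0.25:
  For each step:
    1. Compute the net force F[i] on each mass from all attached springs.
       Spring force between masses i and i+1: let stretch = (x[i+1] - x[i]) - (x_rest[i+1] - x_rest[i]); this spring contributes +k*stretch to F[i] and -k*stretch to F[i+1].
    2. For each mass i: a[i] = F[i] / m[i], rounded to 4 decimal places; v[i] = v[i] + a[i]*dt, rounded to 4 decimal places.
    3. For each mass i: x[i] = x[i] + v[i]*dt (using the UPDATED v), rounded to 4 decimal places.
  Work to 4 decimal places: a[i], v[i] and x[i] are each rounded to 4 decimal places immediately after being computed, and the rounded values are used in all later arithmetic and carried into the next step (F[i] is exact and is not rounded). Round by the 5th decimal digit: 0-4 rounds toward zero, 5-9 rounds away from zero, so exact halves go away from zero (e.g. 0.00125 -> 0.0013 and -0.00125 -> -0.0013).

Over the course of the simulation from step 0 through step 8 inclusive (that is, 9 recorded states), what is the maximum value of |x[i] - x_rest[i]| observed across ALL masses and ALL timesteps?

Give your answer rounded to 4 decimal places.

Answer: 2.0064

Derivation:
Step 0: x=[6.0000 12.0000 15.0000] v=[0.0000 0.0000 0.0000]
Step 1: x=[6.2500 11.2500 15.5000] v=[1.0000 -3.0000 2.0000]
Step 2: x=[6.5000 10.3125 16.1875] v=[1.0000 -3.7500 2.7500]
Step 3: x=[6.4531 9.8906 16.6563] v=[-0.1875 -1.6875 1.8750]
Step 4: x=[6.0156 10.3008 16.6836] v=[-1.7500 1.6407 0.1093]
Step 5: x=[5.3994 11.2354 16.3652] v=[-2.4648 3.7383 -1.2735]
Step 6: x=[4.9922 11.9934 16.0144] v=[-1.6288 3.0321 -1.4033]
Step 7: x=[5.0853 12.0064 15.9083] v=[0.3724 0.0519 -0.4243]
Step 8: x=[5.6587 11.2646 16.0768] v=[2.2935 -2.9673 0.6738]
Max displacement = 2.0064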